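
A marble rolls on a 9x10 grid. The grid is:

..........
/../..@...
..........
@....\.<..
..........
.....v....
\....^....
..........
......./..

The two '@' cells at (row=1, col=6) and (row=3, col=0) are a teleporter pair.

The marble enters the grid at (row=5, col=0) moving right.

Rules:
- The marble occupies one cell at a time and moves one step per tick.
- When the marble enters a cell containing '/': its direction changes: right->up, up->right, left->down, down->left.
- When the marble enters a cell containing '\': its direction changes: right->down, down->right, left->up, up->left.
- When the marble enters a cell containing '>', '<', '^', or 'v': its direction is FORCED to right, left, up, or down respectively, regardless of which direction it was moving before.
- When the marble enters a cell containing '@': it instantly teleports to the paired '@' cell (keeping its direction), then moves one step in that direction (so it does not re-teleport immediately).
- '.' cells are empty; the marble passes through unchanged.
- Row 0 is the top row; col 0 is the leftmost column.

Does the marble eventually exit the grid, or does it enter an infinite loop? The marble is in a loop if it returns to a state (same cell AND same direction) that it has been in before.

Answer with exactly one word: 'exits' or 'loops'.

Step 1: enter (5,0), '.' pass, move right to (5,1)
Step 2: enter (5,1), '.' pass, move right to (5,2)
Step 3: enter (5,2), '.' pass, move right to (5,3)
Step 4: enter (5,3), '.' pass, move right to (5,4)
Step 5: enter (5,4), '.' pass, move right to (5,5)
Step 6: enter (5,5), 'v' forces right->down, move down to (6,5)
Step 7: enter (6,5), '^' forces down->up, move up to (5,5)
Step 8: enter (5,5), 'v' forces up->down, move down to (6,5)
Step 9: at (6,5) dir=down — LOOP DETECTED (seen before)

Answer: loops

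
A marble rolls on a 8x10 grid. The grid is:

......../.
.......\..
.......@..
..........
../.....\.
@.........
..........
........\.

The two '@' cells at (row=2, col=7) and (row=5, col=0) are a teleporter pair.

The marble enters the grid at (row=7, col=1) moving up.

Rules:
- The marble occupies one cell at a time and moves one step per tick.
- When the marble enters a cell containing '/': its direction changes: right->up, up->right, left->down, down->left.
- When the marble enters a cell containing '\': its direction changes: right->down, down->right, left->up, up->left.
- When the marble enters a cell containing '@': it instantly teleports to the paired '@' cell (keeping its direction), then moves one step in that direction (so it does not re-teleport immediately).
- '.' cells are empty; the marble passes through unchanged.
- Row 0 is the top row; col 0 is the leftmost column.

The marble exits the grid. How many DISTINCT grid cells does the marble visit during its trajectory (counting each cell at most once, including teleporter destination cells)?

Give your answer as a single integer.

Step 1: enter (7,1), '.' pass, move up to (6,1)
Step 2: enter (6,1), '.' pass, move up to (5,1)
Step 3: enter (5,1), '.' pass, move up to (4,1)
Step 4: enter (4,1), '.' pass, move up to (3,1)
Step 5: enter (3,1), '.' pass, move up to (2,1)
Step 6: enter (2,1), '.' pass, move up to (1,1)
Step 7: enter (1,1), '.' pass, move up to (0,1)
Step 8: enter (0,1), '.' pass, move up to (-1,1)
Step 9: at (-1,1) — EXIT via top edge, pos 1
Distinct cells visited: 8 (path length 8)

Answer: 8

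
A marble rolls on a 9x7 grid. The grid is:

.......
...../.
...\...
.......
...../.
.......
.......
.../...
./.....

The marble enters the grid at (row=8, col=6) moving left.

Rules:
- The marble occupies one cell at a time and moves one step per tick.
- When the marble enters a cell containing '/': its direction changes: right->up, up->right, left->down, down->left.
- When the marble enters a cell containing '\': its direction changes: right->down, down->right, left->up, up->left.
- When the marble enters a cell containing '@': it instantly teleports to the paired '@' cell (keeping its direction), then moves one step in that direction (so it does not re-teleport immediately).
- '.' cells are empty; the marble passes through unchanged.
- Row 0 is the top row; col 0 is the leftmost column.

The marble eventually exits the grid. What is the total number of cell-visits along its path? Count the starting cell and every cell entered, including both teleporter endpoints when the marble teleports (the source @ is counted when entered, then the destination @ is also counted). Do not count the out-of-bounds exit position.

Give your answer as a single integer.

Step 1: enter (8,6), '.' pass, move left to (8,5)
Step 2: enter (8,5), '.' pass, move left to (8,4)
Step 3: enter (8,4), '.' pass, move left to (8,3)
Step 4: enter (8,3), '.' pass, move left to (8,2)
Step 5: enter (8,2), '.' pass, move left to (8,1)
Step 6: enter (8,1), '/' deflects left->down, move down to (9,1)
Step 7: at (9,1) — EXIT via bottom edge, pos 1
Path length (cell visits): 6

Answer: 6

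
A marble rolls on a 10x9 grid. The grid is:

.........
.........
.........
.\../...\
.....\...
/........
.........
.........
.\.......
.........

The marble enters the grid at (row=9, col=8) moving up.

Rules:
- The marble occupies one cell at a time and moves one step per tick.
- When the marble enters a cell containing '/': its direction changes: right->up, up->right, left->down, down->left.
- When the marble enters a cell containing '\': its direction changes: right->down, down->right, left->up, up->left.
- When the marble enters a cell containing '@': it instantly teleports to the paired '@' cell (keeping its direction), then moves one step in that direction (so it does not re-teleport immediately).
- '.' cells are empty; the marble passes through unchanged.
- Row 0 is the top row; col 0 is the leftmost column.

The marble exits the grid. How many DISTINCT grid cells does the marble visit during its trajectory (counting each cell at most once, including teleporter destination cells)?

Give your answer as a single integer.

Step 1: enter (9,8), '.' pass, move up to (8,8)
Step 2: enter (8,8), '.' pass, move up to (7,8)
Step 3: enter (7,8), '.' pass, move up to (6,8)
Step 4: enter (6,8), '.' pass, move up to (5,8)
Step 5: enter (5,8), '.' pass, move up to (4,8)
Step 6: enter (4,8), '.' pass, move up to (3,8)
Step 7: enter (3,8), '\' deflects up->left, move left to (3,7)
Step 8: enter (3,7), '.' pass, move left to (3,6)
Step 9: enter (3,6), '.' pass, move left to (3,5)
Step 10: enter (3,5), '.' pass, move left to (3,4)
Step 11: enter (3,4), '/' deflects left->down, move down to (4,4)
Step 12: enter (4,4), '.' pass, move down to (5,4)
Step 13: enter (5,4), '.' pass, move down to (6,4)
Step 14: enter (6,4), '.' pass, move down to (7,4)
Step 15: enter (7,4), '.' pass, move down to (8,4)
Step 16: enter (8,4), '.' pass, move down to (9,4)
Step 17: enter (9,4), '.' pass, move down to (10,4)
Step 18: at (10,4) — EXIT via bottom edge, pos 4
Distinct cells visited: 17 (path length 17)

Answer: 17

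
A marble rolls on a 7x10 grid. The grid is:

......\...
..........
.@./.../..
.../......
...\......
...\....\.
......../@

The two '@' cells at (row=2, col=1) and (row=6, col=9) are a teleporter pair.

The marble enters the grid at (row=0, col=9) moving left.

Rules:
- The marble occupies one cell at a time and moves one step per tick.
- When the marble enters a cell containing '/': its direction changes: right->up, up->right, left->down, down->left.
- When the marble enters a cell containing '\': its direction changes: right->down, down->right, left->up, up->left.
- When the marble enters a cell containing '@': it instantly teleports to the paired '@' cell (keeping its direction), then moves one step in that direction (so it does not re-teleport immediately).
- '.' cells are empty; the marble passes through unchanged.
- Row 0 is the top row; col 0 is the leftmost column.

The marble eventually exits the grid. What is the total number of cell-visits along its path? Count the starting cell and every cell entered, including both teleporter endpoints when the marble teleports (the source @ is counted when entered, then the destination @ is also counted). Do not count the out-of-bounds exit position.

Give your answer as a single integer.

Step 1: enter (0,9), '.' pass, move left to (0,8)
Step 2: enter (0,8), '.' pass, move left to (0,7)
Step 3: enter (0,7), '.' pass, move left to (0,6)
Step 4: enter (0,6), '\' deflects left->up, move up to (-1,6)
Step 5: at (-1,6) — EXIT via top edge, pos 6
Path length (cell visits): 4

Answer: 4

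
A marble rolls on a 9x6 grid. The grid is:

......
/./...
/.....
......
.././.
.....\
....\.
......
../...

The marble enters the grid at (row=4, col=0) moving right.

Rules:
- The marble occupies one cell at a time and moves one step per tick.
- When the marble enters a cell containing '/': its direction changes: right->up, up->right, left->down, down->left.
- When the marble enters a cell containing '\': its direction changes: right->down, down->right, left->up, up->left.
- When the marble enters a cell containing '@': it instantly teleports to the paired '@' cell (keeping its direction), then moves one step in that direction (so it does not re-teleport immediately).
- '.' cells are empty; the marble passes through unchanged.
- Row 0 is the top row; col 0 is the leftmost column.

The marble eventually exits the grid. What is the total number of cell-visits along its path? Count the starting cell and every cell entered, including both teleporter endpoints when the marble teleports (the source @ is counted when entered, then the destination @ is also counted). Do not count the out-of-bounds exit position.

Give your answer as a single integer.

Answer: 9

Derivation:
Step 1: enter (4,0), '.' pass, move right to (4,1)
Step 2: enter (4,1), '.' pass, move right to (4,2)
Step 3: enter (4,2), '/' deflects right->up, move up to (3,2)
Step 4: enter (3,2), '.' pass, move up to (2,2)
Step 5: enter (2,2), '.' pass, move up to (1,2)
Step 6: enter (1,2), '/' deflects up->right, move right to (1,3)
Step 7: enter (1,3), '.' pass, move right to (1,4)
Step 8: enter (1,4), '.' pass, move right to (1,5)
Step 9: enter (1,5), '.' pass, move right to (1,6)
Step 10: at (1,6) — EXIT via right edge, pos 1
Path length (cell visits): 9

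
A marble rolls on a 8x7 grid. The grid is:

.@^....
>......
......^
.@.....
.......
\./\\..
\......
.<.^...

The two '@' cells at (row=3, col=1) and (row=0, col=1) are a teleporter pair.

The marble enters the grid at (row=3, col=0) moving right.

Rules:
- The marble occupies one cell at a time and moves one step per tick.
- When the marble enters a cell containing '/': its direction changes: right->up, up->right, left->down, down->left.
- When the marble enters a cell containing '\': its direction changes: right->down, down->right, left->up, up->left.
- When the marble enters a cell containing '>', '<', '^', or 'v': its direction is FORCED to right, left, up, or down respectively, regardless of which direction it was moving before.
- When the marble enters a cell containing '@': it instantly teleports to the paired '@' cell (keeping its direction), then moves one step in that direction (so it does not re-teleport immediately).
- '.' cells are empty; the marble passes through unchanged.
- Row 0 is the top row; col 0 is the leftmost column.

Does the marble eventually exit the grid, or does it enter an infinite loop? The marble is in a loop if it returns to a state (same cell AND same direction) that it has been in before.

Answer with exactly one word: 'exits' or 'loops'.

Answer: exits

Derivation:
Step 1: enter (3,0), '.' pass, move right to (3,1)
Step 2: enter (3,1), '@' teleport (3,1)->(0,1), also enter (0,1), move right to (0,2)
Step 3: enter (0,2), '^' forces right->up, move up to (-1,2)
Step 4: at (-1,2) — EXIT via top edge, pos 2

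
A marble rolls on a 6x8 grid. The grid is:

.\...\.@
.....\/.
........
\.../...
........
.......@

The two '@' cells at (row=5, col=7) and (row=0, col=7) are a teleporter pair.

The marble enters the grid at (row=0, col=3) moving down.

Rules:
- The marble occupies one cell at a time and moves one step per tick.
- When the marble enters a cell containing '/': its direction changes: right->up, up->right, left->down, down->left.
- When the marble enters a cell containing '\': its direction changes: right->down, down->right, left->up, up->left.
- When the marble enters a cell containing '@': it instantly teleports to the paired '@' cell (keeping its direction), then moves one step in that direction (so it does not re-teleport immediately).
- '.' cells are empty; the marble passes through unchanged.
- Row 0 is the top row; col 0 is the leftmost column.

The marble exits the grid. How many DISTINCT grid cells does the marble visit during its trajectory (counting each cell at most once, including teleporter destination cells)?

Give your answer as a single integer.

Step 1: enter (0,3), '.' pass, move down to (1,3)
Step 2: enter (1,3), '.' pass, move down to (2,3)
Step 3: enter (2,3), '.' pass, move down to (3,3)
Step 4: enter (3,3), '.' pass, move down to (4,3)
Step 5: enter (4,3), '.' pass, move down to (5,3)
Step 6: enter (5,3), '.' pass, move down to (6,3)
Step 7: at (6,3) — EXIT via bottom edge, pos 3
Distinct cells visited: 6 (path length 6)

Answer: 6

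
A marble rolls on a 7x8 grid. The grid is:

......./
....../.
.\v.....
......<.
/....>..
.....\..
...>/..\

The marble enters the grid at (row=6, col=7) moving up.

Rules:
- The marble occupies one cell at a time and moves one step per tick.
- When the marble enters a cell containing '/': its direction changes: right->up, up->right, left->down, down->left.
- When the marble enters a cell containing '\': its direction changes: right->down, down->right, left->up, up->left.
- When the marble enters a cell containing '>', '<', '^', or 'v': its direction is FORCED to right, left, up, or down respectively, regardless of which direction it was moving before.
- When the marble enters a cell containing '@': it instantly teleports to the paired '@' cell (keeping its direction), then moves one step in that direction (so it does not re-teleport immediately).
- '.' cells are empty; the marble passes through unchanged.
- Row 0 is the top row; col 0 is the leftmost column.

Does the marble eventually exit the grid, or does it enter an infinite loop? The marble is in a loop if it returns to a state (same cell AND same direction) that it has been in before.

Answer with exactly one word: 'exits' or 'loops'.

Step 1: enter (6,7), '\' deflects up->left, move left to (6,6)
Step 2: enter (6,6), '.' pass, move left to (6,5)
Step 3: enter (6,5), '.' pass, move left to (6,4)
Step 4: enter (6,4), '/' deflects left->down, move down to (7,4)
Step 5: at (7,4) — EXIT via bottom edge, pos 4

Answer: exits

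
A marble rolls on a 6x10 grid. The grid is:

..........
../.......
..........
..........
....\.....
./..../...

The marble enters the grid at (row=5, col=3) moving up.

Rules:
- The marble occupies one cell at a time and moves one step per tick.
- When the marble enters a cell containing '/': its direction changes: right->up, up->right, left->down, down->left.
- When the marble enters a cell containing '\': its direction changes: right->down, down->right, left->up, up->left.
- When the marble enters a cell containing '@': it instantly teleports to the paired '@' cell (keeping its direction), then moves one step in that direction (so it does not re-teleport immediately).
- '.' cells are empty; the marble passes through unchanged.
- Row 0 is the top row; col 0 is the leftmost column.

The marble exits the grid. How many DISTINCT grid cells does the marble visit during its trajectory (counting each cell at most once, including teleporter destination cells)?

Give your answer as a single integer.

Answer: 6

Derivation:
Step 1: enter (5,3), '.' pass, move up to (4,3)
Step 2: enter (4,3), '.' pass, move up to (3,3)
Step 3: enter (3,3), '.' pass, move up to (2,3)
Step 4: enter (2,3), '.' pass, move up to (1,3)
Step 5: enter (1,3), '.' pass, move up to (0,3)
Step 6: enter (0,3), '.' pass, move up to (-1,3)
Step 7: at (-1,3) — EXIT via top edge, pos 3
Distinct cells visited: 6 (path length 6)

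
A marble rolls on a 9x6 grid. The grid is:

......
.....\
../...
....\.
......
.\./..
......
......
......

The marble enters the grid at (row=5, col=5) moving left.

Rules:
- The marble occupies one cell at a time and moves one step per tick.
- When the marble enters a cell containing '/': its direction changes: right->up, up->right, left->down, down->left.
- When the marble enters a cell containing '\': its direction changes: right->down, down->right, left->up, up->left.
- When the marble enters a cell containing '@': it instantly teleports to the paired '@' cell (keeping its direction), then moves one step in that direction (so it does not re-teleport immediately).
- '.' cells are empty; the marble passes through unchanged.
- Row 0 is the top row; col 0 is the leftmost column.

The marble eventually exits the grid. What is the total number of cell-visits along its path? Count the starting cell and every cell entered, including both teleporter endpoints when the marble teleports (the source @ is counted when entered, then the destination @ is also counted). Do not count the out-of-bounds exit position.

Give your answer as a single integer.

Answer: 6

Derivation:
Step 1: enter (5,5), '.' pass, move left to (5,4)
Step 2: enter (5,4), '.' pass, move left to (5,3)
Step 3: enter (5,3), '/' deflects left->down, move down to (6,3)
Step 4: enter (6,3), '.' pass, move down to (7,3)
Step 5: enter (7,3), '.' pass, move down to (8,3)
Step 6: enter (8,3), '.' pass, move down to (9,3)
Step 7: at (9,3) — EXIT via bottom edge, pos 3
Path length (cell visits): 6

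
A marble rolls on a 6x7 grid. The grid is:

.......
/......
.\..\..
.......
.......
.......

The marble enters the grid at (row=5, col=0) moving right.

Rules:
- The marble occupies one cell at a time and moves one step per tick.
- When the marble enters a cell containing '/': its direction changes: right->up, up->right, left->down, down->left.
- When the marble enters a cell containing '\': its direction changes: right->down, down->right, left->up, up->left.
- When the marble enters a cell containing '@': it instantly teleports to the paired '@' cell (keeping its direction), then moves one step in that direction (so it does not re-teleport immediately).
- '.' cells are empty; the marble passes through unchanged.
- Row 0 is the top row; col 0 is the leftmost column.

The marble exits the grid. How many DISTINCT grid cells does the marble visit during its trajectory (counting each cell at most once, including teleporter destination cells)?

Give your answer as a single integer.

Answer: 7

Derivation:
Step 1: enter (5,0), '.' pass, move right to (5,1)
Step 2: enter (5,1), '.' pass, move right to (5,2)
Step 3: enter (5,2), '.' pass, move right to (5,3)
Step 4: enter (5,3), '.' pass, move right to (5,4)
Step 5: enter (5,4), '.' pass, move right to (5,5)
Step 6: enter (5,5), '.' pass, move right to (5,6)
Step 7: enter (5,6), '.' pass, move right to (5,7)
Step 8: at (5,7) — EXIT via right edge, pos 5
Distinct cells visited: 7 (path length 7)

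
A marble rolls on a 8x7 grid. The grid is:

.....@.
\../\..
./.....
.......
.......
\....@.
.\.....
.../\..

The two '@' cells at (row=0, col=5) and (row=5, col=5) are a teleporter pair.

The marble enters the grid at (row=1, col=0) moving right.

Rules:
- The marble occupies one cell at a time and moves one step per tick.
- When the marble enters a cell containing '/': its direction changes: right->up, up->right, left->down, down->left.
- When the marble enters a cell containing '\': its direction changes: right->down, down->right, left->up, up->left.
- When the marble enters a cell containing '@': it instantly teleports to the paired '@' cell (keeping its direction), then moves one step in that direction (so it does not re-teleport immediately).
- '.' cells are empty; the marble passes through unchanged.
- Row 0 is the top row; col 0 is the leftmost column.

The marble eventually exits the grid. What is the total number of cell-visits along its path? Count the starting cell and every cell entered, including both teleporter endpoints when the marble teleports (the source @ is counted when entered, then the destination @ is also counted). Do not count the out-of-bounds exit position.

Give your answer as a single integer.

Step 1: enter (1,0), '\' deflects right->down, move down to (2,0)
Step 2: enter (2,0), '.' pass, move down to (3,0)
Step 3: enter (3,0), '.' pass, move down to (4,0)
Step 4: enter (4,0), '.' pass, move down to (5,0)
Step 5: enter (5,0), '\' deflects down->right, move right to (5,1)
Step 6: enter (5,1), '.' pass, move right to (5,2)
Step 7: enter (5,2), '.' pass, move right to (5,3)
Step 8: enter (5,3), '.' pass, move right to (5,4)
Step 9: enter (5,4), '.' pass, move right to (5,5)
Step 10: enter (5,5), '@' teleport (5,5)->(0,5), also enter (0,5), move right to (0,6)
Step 11: enter (0,6), '.' pass, move right to (0,7)
Step 12: at (0,7) — EXIT via right edge, pos 0
Path length (cell visits): 12

Answer: 12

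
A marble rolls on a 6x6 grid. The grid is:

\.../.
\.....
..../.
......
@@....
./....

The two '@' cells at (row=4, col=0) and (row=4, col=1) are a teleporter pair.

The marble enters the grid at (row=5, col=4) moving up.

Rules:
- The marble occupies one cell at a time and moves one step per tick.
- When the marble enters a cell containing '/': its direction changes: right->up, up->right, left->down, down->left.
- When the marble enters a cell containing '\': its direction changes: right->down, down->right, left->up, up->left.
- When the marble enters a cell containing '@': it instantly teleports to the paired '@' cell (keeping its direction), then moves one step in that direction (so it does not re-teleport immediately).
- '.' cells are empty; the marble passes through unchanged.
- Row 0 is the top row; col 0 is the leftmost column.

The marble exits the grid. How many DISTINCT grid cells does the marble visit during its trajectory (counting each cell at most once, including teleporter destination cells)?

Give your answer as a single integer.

Answer: 5

Derivation:
Step 1: enter (5,4), '.' pass, move up to (4,4)
Step 2: enter (4,4), '.' pass, move up to (3,4)
Step 3: enter (3,4), '.' pass, move up to (2,4)
Step 4: enter (2,4), '/' deflects up->right, move right to (2,5)
Step 5: enter (2,5), '.' pass, move right to (2,6)
Step 6: at (2,6) — EXIT via right edge, pos 2
Distinct cells visited: 5 (path length 5)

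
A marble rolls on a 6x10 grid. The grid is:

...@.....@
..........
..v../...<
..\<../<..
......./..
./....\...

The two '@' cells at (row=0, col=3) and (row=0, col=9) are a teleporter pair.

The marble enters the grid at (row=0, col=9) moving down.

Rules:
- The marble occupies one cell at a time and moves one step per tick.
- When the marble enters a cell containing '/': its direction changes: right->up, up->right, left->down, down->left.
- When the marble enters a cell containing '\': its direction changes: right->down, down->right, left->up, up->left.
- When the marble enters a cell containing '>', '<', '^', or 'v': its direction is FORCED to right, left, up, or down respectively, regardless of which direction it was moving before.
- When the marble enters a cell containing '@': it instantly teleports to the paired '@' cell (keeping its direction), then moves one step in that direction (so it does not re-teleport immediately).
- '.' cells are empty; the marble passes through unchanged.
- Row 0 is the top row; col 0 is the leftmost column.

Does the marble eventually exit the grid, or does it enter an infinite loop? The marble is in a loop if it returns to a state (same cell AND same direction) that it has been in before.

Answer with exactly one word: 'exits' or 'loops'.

Step 1: enter (0,9), '@' teleport (0,9)->(0,3), also enter (0,3), move down to (1,3)
Step 2: enter (1,3), '.' pass, move down to (2,3)
Step 3: enter (2,3), '.' pass, move down to (3,3)
Step 4: enter (3,3), '<' forces down->left, move left to (3,2)
Step 5: enter (3,2), '\' deflects left->up, move up to (2,2)
Step 6: enter (2,2), 'v' forces up->down, move down to (3,2)
Step 7: enter (3,2), '\' deflects down->right, move right to (3,3)
Step 8: enter (3,3), '<' forces right->left, move left to (3,2)
Step 9: at (3,2) dir=left — LOOP DETECTED (seen before)

Answer: loops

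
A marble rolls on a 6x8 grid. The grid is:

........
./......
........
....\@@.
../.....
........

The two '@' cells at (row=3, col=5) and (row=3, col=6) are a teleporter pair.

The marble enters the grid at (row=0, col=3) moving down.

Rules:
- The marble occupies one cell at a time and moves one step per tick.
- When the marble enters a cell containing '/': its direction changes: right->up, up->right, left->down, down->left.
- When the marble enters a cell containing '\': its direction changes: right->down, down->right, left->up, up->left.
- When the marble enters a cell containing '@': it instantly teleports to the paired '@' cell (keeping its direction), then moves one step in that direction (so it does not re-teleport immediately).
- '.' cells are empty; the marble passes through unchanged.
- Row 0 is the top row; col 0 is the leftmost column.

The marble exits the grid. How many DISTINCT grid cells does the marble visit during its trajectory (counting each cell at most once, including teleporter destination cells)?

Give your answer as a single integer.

Step 1: enter (0,3), '.' pass, move down to (1,3)
Step 2: enter (1,3), '.' pass, move down to (2,3)
Step 3: enter (2,3), '.' pass, move down to (3,3)
Step 4: enter (3,3), '.' pass, move down to (4,3)
Step 5: enter (4,3), '.' pass, move down to (5,3)
Step 6: enter (5,3), '.' pass, move down to (6,3)
Step 7: at (6,3) — EXIT via bottom edge, pos 3
Distinct cells visited: 6 (path length 6)

Answer: 6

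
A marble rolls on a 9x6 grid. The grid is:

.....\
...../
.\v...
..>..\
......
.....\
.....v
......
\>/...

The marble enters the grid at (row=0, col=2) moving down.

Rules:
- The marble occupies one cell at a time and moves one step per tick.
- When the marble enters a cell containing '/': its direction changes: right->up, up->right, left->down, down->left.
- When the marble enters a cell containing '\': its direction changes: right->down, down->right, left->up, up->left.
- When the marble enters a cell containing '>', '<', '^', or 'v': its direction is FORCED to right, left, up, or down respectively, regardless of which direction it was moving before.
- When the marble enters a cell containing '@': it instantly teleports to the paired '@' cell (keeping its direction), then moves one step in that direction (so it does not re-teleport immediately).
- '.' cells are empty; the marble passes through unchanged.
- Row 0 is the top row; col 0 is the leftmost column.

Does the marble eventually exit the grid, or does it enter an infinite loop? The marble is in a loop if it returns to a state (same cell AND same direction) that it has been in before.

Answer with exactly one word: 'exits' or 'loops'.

Step 1: enter (0,2), '.' pass, move down to (1,2)
Step 2: enter (1,2), '.' pass, move down to (2,2)
Step 3: enter (2,2), 'v' forces down->down, move down to (3,2)
Step 4: enter (3,2), '>' forces down->right, move right to (3,3)
Step 5: enter (3,3), '.' pass, move right to (3,4)
Step 6: enter (3,4), '.' pass, move right to (3,5)
Step 7: enter (3,5), '\' deflects right->down, move down to (4,5)
Step 8: enter (4,5), '.' pass, move down to (5,5)
Step 9: enter (5,5), '\' deflects down->right, move right to (5,6)
Step 10: at (5,6) — EXIT via right edge, pos 5

Answer: exits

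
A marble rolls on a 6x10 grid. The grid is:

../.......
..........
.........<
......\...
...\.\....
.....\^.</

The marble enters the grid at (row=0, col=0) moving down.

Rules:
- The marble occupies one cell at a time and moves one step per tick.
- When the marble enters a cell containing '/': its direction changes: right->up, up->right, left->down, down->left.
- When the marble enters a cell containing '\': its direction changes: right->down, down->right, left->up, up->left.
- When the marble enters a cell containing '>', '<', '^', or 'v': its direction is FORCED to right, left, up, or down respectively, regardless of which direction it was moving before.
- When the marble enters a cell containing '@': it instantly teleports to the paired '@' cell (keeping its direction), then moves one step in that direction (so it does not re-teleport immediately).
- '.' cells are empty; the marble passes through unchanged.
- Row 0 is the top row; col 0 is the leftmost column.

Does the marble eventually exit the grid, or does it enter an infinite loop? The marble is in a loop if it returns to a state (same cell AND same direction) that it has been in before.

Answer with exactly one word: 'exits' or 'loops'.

Step 1: enter (0,0), '.' pass, move down to (1,0)
Step 2: enter (1,0), '.' pass, move down to (2,0)
Step 3: enter (2,0), '.' pass, move down to (3,0)
Step 4: enter (3,0), '.' pass, move down to (4,0)
Step 5: enter (4,0), '.' pass, move down to (5,0)
Step 6: enter (5,0), '.' pass, move down to (6,0)
Step 7: at (6,0) — EXIT via bottom edge, pos 0

Answer: exits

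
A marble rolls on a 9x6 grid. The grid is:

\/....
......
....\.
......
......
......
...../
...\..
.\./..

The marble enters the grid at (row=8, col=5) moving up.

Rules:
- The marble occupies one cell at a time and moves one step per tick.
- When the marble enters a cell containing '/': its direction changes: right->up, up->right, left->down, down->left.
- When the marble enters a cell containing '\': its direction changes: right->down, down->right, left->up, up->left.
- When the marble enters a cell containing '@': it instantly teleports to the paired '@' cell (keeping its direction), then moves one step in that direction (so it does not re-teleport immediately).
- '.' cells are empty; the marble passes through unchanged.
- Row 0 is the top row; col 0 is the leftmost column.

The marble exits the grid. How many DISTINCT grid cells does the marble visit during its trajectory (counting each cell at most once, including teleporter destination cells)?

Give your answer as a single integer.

Step 1: enter (8,5), '.' pass, move up to (7,5)
Step 2: enter (7,5), '.' pass, move up to (6,5)
Step 3: enter (6,5), '/' deflects up->right, move right to (6,6)
Step 4: at (6,6) — EXIT via right edge, pos 6
Distinct cells visited: 3 (path length 3)

Answer: 3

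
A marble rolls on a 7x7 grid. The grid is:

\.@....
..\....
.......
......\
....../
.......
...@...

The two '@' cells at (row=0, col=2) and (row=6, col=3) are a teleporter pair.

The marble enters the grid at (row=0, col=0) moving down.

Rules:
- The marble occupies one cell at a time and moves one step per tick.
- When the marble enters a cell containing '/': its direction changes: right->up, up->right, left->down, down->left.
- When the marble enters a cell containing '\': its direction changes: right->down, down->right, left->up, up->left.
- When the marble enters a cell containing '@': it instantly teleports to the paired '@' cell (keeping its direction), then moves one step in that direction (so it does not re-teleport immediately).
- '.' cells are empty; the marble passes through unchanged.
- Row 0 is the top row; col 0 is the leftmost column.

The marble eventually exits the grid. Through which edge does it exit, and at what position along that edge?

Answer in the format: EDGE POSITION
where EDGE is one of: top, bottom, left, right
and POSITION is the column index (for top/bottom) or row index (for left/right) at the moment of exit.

Answer: right 6

Derivation:
Step 1: enter (0,0), '\' deflects down->right, move right to (0,1)
Step 2: enter (0,1), '.' pass, move right to (0,2)
Step 3: enter (0,2), '@' teleport (0,2)->(6,3), also enter (6,3), move right to (6,4)
Step 4: enter (6,4), '.' pass, move right to (6,5)
Step 5: enter (6,5), '.' pass, move right to (6,6)
Step 6: enter (6,6), '.' pass, move right to (6,7)
Step 7: at (6,7) — EXIT via right edge, pos 6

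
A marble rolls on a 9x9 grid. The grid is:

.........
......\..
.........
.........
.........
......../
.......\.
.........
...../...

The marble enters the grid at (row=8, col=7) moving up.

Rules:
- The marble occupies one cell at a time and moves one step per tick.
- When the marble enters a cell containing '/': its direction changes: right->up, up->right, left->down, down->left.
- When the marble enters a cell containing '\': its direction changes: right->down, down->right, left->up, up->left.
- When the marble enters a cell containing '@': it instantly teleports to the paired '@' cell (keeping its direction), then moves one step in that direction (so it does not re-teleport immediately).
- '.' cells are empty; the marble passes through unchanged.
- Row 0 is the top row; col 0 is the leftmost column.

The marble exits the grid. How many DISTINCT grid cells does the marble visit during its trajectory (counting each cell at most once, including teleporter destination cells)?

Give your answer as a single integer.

Answer: 10

Derivation:
Step 1: enter (8,7), '.' pass, move up to (7,7)
Step 2: enter (7,7), '.' pass, move up to (6,7)
Step 3: enter (6,7), '\' deflects up->left, move left to (6,6)
Step 4: enter (6,6), '.' pass, move left to (6,5)
Step 5: enter (6,5), '.' pass, move left to (6,4)
Step 6: enter (6,4), '.' pass, move left to (6,3)
Step 7: enter (6,3), '.' pass, move left to (6,2)
Step 8: enter (6,2), '.' pass, move left to (6,1)
Step 9: enter (6,1), '.' pass, move left to (6,0)
Step 10: enter (6,0), '.' pass, move left to (6,-1)
Step 11: at (6,-1) — EXIT via left edge, pos 6
Distinct cells visited: 10 (path length 10)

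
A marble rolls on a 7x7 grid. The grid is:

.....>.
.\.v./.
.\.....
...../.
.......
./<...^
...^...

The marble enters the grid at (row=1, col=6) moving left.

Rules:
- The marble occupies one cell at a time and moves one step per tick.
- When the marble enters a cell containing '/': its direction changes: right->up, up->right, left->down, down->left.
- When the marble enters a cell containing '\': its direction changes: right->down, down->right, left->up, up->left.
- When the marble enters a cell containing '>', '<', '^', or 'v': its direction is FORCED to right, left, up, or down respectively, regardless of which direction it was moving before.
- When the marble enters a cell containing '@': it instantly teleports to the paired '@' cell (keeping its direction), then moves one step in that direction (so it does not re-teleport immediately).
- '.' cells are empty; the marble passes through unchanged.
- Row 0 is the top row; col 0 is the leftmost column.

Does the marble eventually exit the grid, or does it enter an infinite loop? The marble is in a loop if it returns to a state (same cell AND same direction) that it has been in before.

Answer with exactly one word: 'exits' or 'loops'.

Step 1: enter (1,6), '.' pass, move left to (1,5)
Step 2: enter (1,5), '/' deflects left->down, move down to (2,5)
Step 3: enter (2,5), '.' pass, move down to (3,5)
Step 4: enter (3,5), '/' deflects down->left, move left to (3,4)
Step 5: enter (3,4), '.' pass, move left to (3,3)
Step 6: enter (3,3), '.' pass, move left to (3,2)
Step 7: enter (3,2), '.' pass, move left to (3,1)
Step 8: enter (3,1), '.' pass, move left to (3,0)
Step 9: enter (3,0), '.' pass, move left to (3,-1)
Step 10: at (3,-1) — EXIT via left edge, pos 3

Answer: exits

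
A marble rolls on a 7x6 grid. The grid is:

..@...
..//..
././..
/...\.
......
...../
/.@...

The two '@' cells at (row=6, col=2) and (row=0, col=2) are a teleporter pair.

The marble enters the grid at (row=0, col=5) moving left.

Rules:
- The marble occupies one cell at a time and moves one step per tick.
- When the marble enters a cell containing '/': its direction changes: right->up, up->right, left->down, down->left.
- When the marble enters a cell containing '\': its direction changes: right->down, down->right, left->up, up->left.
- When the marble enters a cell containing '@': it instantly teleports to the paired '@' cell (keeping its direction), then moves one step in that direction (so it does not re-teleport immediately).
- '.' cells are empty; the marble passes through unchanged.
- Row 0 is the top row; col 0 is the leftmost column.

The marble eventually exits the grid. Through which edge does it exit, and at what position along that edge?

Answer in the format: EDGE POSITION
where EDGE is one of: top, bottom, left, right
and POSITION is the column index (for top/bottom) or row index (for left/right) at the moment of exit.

Answer: bottom 0

Derivation:
Step 1: enter (0,5), '.' pass, move left to (0,4)
Step 2: enter (0,4), '.' pass, move left to (0,3)
Step 3: enter (0,3), '.' pass, move left to (0,2)
Step 4: enter (0,2), '@' teleport (0,2)->(6,2), also enter (6,2), move left to (6,1)
Step 5: enter (6,1), '.' pass, move left to (6,0)
Step 6: enter (6,0), '/' deflects left->down, move down to (7,0)
Step 7: at (7,0) — EXIT via bottom edge, pos 0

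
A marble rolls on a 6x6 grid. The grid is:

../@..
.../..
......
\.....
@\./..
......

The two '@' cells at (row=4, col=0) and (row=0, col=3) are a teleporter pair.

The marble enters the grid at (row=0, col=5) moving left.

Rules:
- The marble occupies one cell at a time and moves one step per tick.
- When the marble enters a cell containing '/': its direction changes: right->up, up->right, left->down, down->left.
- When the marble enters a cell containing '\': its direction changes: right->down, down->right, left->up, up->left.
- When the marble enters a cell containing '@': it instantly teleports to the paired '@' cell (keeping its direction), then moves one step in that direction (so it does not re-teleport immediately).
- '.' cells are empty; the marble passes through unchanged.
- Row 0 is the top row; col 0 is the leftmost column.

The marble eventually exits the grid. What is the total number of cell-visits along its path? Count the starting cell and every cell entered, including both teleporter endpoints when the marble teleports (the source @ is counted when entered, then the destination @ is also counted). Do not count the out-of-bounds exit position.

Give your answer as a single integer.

Answer: 4

Derivation:
Step 1: enter (0,5), '.' pass, move left to (0,4)
Step 2: enter (0,4), '.' pass, move left to (0,3)
Step 3: enter (0,3), '@' teleport (0,3)->(4,0), also enter (4,0), move left to (4,-1)
Step 4: at (4,-1) — EXIT via left edge, pos 4
Path length (cell visits): 4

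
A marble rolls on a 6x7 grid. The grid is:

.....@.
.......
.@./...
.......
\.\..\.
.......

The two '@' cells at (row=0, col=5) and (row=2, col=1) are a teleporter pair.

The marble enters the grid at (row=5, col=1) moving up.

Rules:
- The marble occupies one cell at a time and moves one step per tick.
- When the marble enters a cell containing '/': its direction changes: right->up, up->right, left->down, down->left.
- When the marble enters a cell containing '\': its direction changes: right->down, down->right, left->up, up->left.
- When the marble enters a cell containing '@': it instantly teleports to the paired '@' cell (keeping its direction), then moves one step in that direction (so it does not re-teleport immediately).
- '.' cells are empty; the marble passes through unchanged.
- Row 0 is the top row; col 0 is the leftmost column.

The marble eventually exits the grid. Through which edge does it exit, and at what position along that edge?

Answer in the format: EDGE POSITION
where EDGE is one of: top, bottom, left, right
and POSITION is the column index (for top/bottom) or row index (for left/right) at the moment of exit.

Step 1: enter (5,1), '.' pass, move up to (4,1)
Step 2: enter (4,1), '.' pass, move up to (3,1)
Step 3: enter (3,1), '.' pass, move up to (2,1)
Step 4: enter (2,1), '@' teleport (2,1)->(0,5), also enter (0,5), move up to (-1,5)
Step 5: at (-1,5) — EXIT via top edge, pos 5

Answer: top 5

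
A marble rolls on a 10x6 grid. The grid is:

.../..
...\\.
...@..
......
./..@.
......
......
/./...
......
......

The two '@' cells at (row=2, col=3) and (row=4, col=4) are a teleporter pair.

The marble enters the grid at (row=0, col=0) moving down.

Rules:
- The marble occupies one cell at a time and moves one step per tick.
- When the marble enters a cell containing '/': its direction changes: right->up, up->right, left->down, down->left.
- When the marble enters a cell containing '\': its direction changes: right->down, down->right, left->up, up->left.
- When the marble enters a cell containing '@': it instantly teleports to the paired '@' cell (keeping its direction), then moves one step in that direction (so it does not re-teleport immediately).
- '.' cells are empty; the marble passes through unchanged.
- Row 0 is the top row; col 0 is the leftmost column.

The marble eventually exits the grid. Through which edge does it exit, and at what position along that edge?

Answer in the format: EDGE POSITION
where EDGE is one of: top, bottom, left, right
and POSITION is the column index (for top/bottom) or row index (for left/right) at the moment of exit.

Answer: left 7

Derivation:
Step 1: enter (0,0), '.' pass, move down to (1,0)
Step 2: enter (1,0), '.' pass, move down to (2,0)
Step 3: enter (2,0), '.' pass, move down to (3,0)
Step 4: enter (3,0), '.' pass, move down to (4,0)
Step 5: enter (4,0), '.' pass, move down to (5,0)
Step 6: enter (5,0), '.' pass, move down to (6,0)
Step 7: enter (6,0), '.' pass, move down to (7,0)
Step 8: enter (7,0), '/' deflects down->left, move left to (7,-1)
Step 9: at (7,-1) — EXIT via left edge, pos 7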